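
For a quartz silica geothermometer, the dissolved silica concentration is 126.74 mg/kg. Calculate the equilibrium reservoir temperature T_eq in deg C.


T_eq = 1309 / (5.19 - log10(SiO2)) - 273.15
T_eq = 1309 / (5.19 - log10(126.74)) - 273.15
T_eq = 150.87 deg C


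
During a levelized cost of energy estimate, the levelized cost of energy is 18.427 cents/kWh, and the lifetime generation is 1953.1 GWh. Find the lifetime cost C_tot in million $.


C_tot = LCOE / 100 * E_tot
C_tot = 18.427 / 100 * 1953.1
C_tot = 359.90 million $


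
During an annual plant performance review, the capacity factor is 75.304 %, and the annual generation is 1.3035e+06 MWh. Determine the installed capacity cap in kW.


cap = E_a / (CF/100 * 8760)
cap = 1.3035e+06 / (75.304/100 * 8760)
cap = 197.6009 MW
Convert: 197.6009 MW * 1000.0 = 1.9760e+05 kW
cap = 1.9760e+05 kW


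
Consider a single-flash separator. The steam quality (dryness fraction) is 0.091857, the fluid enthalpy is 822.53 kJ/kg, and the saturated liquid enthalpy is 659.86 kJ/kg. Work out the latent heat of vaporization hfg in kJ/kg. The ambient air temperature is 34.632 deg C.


hfg = (h - hf) / x
hfg = (822.53 - 659.86) / 0.091857
hfg = 1770.9 kJ/kg


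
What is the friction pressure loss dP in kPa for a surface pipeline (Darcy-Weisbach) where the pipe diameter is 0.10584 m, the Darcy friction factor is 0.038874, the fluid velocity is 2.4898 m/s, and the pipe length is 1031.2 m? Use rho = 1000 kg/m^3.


dP = f * (L/D) * (rho*vel^2/2) / 1000
dP = 0.038874 * (1031.2/0.10584) * (1000*2.4898^2/2) / 1000
dP = 1174.0 kPa


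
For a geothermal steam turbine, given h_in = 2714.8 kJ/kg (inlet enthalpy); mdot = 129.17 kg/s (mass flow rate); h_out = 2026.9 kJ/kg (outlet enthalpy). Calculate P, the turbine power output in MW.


P = mdot * (h_in - h_out) / 1000
P = 129.17 * (2714.8 - 2026.9) / 1000
P = 88.856 MW


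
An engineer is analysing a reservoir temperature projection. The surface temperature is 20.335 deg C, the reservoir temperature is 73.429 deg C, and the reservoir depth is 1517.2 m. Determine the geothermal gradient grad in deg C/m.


grad = (T_res - T_surf) / d * 1000
grad = (73.429 - 20.335) / 1517.2 * 1000
grad = 34.99473 deg C/km
Convert: 34.99473 deg C/km * 0.001 = 0.034995 deg C/m
grad = 0.034995 deg C/m


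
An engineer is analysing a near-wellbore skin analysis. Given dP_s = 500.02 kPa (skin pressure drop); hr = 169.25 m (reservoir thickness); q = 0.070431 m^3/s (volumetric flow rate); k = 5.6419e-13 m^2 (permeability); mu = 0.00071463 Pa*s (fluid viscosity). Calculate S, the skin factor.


S = dP_s * 1000 * 2*pi*k*hr / (q*mu)
S = 500.02 * 1000 * 2*pi*5.6419e-13*169.25 / (0.070431*0.00071463)
S = 5.9604


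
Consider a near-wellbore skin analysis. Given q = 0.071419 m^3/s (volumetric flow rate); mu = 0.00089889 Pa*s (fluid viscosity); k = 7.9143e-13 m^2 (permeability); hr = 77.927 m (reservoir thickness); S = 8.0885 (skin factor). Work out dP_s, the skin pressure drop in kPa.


dP_s = S * q * mu / (2*pi*k*hr) / 1000
dP_s = 8.0885 * 0.071419 * 0.00089889 / (2*pi*7.9143e-13*77.927) / 1000
dP_s = 1340.0 kPa


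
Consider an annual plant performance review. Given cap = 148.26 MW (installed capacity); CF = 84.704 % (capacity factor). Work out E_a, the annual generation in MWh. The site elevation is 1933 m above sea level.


E_a = CF / 100 * cap * 8760
E_a = 84.704 / 100 * 148.26 * 8760
E_a = 1.1001e+06 MWh


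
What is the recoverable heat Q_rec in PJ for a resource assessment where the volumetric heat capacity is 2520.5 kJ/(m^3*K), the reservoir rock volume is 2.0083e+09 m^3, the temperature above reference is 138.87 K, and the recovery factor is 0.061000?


Step 1: Q_s = Vr*rhoc*dT/1e12 = 2.0083e+09*2520.5*138.87/1e12 = 702.9489 PJ
Step 2: Q_rec = Q_s * RF = 702.9489 * 0.061 = 42.880 PJ
Q_rec = 42.880 PJ


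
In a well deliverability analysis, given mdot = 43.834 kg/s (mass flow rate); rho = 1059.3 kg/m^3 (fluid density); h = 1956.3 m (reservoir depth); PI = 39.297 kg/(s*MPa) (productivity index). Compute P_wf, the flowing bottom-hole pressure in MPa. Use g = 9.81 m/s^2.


Step 1: P_i = rho*g*h/1e6 = 1059.3*9.81*1956.3/1e6 = 20.32935 MPa
Step 2: P_wf = P_i - mdot/PI = 20.32935 - 43.834/39.297 = 19.214 MPa
P_wf = 19.214 MPa


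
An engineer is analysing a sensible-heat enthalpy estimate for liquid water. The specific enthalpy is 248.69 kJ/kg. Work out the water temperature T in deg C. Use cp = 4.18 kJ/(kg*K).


T = h / cp
T = 248.69 / 4.18
T = 59.495 deg C


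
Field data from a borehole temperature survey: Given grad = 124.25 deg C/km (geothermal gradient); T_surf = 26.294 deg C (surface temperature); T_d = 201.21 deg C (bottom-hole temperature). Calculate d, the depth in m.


d = (T_d - T_surf) / grad * 1000
d = (201.21 - 26.294) / 124.25 * 1000
d = 1407.8 m


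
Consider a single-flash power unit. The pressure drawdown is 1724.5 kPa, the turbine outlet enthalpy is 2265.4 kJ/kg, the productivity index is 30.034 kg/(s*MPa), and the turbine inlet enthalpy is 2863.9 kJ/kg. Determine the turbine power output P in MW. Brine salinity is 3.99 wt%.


Step 1: mdot = PI * dP / 1000 = 30.034 * 1724.5 / 1000 = 51.79363 kg/s
Step 2: P = mdot*(h_in - h_out)/1000 = 51.79363*(2863.9 - 2265.4)/1000 = 30.998 MW
P = 30.998 MW


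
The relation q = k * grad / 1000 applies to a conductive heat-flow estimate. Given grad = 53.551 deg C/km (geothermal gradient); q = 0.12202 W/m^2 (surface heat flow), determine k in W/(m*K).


k = q * 1000 / grad
k = 0.12202 * 1000 / 53.551
k = 2.2786 W/(m*K)


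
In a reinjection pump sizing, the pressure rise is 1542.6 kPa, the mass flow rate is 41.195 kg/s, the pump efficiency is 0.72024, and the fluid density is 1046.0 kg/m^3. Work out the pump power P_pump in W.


P_pump = mdot * dP / (rho * eta)
P_pump = 41.195 * 1542.6 / (1046.0 * 0.72024)
P_pump = 84.35074 kW
Convert: 84.35074 kW * 1000.0 = 84351 W
P_pump = 84351 W


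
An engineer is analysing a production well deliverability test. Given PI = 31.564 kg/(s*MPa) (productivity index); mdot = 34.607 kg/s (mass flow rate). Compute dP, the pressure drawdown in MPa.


dP = mdot * 1000 / PI
dP = 34.607 * 1000 / 31.564
dP = 1096.407 kPa
Convert: 1096.407 kPa * 0.001 = 1.0964 MPa
dP = 1.0964 MPa


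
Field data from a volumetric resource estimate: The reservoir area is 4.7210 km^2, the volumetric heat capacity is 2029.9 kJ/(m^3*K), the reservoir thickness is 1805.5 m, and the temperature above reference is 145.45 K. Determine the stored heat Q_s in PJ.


Step 1: Vr = A*1e6*hr = 4.721*1e6*1805.5 = 8.523766e+09 m^3
Step 2: Q_s = Vr*rhoc*dT/1e12 = 8.523766e+09*2029.9*145.45/1e12 = 2516.6 PJ
Q_s = 2516.6 PJ


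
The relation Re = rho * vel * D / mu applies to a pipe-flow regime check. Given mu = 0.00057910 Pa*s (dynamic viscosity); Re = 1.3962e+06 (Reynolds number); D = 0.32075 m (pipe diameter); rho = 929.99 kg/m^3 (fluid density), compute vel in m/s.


vel = Re * mu / (rho * D)
vel = 1.3962e+06 * 0.00057910 / (929.99 * 0.32075)
vel = 2.7105 m/s


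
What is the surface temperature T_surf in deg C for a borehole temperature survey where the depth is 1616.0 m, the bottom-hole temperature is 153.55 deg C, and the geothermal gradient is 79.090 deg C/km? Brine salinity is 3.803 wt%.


T_surf = T_d - grad * d / 1000
T_surf = 153.55 - 79.090 * 1616.0 / 1000
T_surf = 25.741 deg C


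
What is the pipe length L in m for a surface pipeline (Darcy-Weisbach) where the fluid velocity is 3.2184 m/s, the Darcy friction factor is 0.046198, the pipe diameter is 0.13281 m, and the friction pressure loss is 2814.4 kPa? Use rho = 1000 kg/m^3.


L = dP*1000*D / (f*rho*vel^2/2)
L = 2814.4*1000*0.13281 / (0.046198*1000*3.2184^2/2)
L = 1562.2 m


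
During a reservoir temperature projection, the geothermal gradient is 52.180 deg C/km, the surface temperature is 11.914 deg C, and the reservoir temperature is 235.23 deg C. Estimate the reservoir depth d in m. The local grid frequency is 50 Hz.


d = (T_res - T_surf) / grad * 1000
d = (235.23 - 11.914) / 52.180 * 1000
d = 4279.7 m


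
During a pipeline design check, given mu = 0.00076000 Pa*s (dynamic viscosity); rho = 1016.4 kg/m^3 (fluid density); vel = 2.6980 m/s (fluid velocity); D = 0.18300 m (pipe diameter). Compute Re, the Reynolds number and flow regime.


Step 1: Re = rho*vel*D/mu = 1016.4*2.698*0.183/0.00076 = 6.6030e+05
Step 2: Re = 6.6030e+05 > 4000, so flow is turbulent.
Re = 6.6030e+05 (turbulent)


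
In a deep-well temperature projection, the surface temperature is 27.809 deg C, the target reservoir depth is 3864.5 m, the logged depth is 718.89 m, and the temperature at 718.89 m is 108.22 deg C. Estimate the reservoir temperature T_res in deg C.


Step 1: grad = (T_d1 - T_surf)/d1 * 1000 = (108.22 - 27.809)/718.89 * 1000 = 111.8544 deg C/km
Step 2: T_res = T_surf + grad*d2/1000 = 27.809 + 111.8544*3864.5/1000 = 460.07 deg C
T_res = 460.07 deg C


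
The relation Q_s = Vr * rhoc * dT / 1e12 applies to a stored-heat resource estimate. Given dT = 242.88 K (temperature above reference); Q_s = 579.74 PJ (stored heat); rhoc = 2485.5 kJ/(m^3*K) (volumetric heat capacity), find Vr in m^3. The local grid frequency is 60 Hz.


Vr = Q_s * 1e12 / (rhoc * dT)
Vr = 579.74 * 1e12 / (2485.5 * 242.88)
Vr = 9.6035e+08 m^3


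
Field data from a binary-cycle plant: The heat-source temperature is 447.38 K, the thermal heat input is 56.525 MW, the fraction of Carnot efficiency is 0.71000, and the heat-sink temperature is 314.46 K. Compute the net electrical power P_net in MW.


Step 1: eta = (1 - Tc/Th)*f = (1 - 314.46/447.38)*0.71 = 0.2109464
Step 2: P_net = eta * Q_in = 0.2109464 * 56.525 = 11.924 MW
P_net = 11.924 MW


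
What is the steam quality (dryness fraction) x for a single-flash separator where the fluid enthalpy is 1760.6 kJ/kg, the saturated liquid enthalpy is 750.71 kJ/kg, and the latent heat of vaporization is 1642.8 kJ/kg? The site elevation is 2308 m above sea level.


x = (h - hf) / hfg
x = (1760.6 - 750.71) / 1642.8
x = 0.61474


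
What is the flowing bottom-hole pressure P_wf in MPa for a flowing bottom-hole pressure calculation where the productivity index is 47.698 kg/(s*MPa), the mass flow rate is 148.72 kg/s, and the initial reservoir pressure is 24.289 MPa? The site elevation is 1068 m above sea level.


P_wf = P_i - mdot / PI
P_wf = 24.289 - 148.72 / 47.698
P_wf = 21.171 MPa


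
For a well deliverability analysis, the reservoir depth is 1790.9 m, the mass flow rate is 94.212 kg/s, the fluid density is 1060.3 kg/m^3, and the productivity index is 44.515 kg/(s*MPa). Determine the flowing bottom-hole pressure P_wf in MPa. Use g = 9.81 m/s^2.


Step 1: P_i = rho*g*h/1e6 = 1060.3*9.81*1790.9/1e6 = 18.62812 MPa
Step 2: P_wf = P_i - mdot/PI = 18.62812 - 94.212/44.515 = 16.512 MPa
P_wf = 16.512 MPa


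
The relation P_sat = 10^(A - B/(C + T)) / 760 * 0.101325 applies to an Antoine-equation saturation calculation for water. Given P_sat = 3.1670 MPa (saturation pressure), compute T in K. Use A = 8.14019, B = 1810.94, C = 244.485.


T = B / (A - log10(P_sat * 760 / 0.101325)) - C
T = 1810.94 / (8.14019 - log10(3.1670 * 760 / 0.101325)) - 244.485
T = 236.5793 deg C
Convert to K: 236.5793 + 273.15 = 509.73 K
T = 509.73 K


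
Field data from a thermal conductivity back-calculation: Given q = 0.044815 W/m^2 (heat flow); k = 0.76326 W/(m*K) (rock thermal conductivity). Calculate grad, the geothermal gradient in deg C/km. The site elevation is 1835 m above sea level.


grad = q / k * 1000
grad = 0.044815 / 0.76326 * 1000
grad = 58.715 deg C/km


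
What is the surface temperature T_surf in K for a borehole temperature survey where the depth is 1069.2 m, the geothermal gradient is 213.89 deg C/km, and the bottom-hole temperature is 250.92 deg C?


T_surf = T_d - grad * d / 1000
T_surf = 250.92 - 213.89 * 1069.2 / 1000
T_surf = 22.22881 deg C
Convert to K: 22.22881 + 273.15 = 295.38 K
T_surf = 295.38 K


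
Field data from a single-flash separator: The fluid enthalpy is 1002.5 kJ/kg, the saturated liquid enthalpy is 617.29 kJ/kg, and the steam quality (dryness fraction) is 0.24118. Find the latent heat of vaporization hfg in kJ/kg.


hfg = (h - hf) / x
hfg = (1002.5 - 617.29) / 0.24118
hfg = 1597.2 kJ/kg


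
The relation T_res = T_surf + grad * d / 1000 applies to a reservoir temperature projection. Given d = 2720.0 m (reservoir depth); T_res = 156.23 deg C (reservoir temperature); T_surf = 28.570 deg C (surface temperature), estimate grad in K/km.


grad = (T_res - T_surf) / d * 1000
grad = (156.23 - 28.570) / 2720.0 * 1000
grad = 46.93382 deg C/km
Convert: 46.93382 deg C/km * 1.0 = 46.934 K/km
grad = 46.934 K/km


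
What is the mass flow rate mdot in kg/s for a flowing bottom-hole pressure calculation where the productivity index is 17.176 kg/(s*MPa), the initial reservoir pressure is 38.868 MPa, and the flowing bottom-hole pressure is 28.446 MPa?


mdot = (P_i - P_wf) * PI
mdot = (38.868 - 28.446) * 17.176
mdot = 179.01 kg/s


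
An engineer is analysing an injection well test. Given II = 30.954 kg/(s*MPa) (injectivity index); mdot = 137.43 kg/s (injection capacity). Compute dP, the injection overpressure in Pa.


dP = mdot * 1000 / II
dP = 137.43 * 1000 / 30.954
dP = 4439.814 kPa
Convert: 4439.814 kPa * 1000.0 = 4.4398e+06 Pa
dP = 4.4398e+06 Pa


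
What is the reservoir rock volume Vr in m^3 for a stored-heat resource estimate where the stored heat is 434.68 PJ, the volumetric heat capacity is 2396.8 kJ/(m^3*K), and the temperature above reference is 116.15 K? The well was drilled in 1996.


Vr = Q_s * 1e12 / (rhoc * dT)
Vr = 434.68 * 1e12 / (2396.8 * 116.15)
Vr = 1.5614e+09 m^3


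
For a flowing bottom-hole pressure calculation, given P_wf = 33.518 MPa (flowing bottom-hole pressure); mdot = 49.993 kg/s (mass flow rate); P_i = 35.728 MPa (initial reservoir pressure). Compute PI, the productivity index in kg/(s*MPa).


PI = mdot / (P_i - P_wf)
PI = 49.993 / (35.728 - 33.518)
PI = 22.621 kg/(s*MPa)


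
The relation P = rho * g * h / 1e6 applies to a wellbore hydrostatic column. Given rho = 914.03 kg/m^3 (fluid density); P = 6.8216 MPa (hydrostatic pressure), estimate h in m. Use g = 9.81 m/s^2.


h = P * 1e6 / (g * rho)
h = 6.8216 * 1e6 / (9.81 * 914.03)
h = 760.78 m


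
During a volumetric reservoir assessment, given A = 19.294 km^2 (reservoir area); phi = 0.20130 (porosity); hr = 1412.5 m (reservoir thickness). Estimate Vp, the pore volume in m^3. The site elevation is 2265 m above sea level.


Vp = A * 1e6 * hr * phi
Vp = 19.294 * 1e6 * 1412.5 * 0.20130
Vp = 5.4860e+09 m^3


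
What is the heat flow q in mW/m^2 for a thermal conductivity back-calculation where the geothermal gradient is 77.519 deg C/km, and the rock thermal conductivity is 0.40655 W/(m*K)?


q = k * grad / 1000
q = 0.40655 * 77.519 / 1000
q = 0.03151535 W/m^2
Convert: 0.03151535 W/m^2 * 1000.0 = 31.515 mW/m^2
q = 31.515 mW/m^2


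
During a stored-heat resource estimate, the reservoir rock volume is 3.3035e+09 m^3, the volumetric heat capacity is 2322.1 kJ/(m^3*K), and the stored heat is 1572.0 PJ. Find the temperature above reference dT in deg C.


dT = Q_s * 1e12 / (Vr * rhoc)
dT = 1572.0 * 1e12 / (3.3035e+09 * 2322.1)
dT = 204.9261 K
Convert (temperature difference, 1 K = 1 deg C): 204.9261 K = 204.9261 deg C
dT = 204.93 deg C


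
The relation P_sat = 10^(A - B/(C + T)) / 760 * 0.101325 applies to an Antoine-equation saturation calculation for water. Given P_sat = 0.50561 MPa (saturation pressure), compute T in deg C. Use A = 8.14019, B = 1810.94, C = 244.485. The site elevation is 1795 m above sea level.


T = B / (A - log10(P_sat * 760 / 0.101325)) - C
T = 1810.94 / (8.14019 - log10(0.50561 * 760 / 0.101325)) - 244.485
T = 152.54 deg C


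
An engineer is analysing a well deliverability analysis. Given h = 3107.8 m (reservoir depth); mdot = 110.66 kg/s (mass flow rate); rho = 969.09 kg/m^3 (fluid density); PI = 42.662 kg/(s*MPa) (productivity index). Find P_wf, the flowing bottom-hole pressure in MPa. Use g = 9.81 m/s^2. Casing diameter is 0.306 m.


Step 1: P_i = rho*g*h/1e6 = 969.09*9.81*3107.8/1e6 = 29.54515 MPa
Step 2: P_wf = P_i - mdot/PI = 29.54515 - 110.66/42.662 = 26.951 MPa
P_wf = 26.951 MPa


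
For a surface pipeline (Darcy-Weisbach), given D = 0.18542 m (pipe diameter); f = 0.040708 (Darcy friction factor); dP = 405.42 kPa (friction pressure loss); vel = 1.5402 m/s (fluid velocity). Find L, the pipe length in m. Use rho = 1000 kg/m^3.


L = dP*1000*D / (f*rho*vel^2/2)
L = 405.42*1000*0.18542 / (0.040708*1000*1.5402^2/2)
L = 1556.9 m


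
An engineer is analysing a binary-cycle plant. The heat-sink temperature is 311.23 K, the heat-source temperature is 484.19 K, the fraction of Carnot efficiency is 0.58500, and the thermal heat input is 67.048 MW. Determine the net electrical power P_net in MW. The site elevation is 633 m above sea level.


Step 1: eta = (1 - Tc/Th)*f = (1 - 311.23/484.19)*0.585 = 0.2089709
Step 2: P_net = eta * Q_in = 0.2089709 * 67.048 = 14.011 MW
P_net = 14.011 MW


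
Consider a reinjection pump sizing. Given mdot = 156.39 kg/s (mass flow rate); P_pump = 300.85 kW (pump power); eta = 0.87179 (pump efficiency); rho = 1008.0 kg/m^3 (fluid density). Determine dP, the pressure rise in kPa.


dP = P_pump * rho * eta / mdot
dP = 300.85 * 1008.0 * 0.87179 / 156.39
dP = 1690.5 kPa


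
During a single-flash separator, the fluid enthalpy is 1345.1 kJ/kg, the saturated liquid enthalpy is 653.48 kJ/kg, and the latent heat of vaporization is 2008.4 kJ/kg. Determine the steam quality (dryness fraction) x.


x = (h - hf) / hfg
x = (1345.1 - 653.48) / 2008.4
x = 0.34436


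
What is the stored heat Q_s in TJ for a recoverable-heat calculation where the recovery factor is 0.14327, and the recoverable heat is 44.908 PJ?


Q_s = Q_rec / RF
Q_s = 44.908 / 0.14327
Q_s = 313.4501 PJ
Convert: 313.4501 PJ * 1000.0 = 3.1345e+05 TJ
Q_s = 3.1345e+05 TJ


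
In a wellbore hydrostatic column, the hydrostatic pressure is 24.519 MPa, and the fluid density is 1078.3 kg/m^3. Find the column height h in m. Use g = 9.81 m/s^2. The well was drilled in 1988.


h = P * 1e6 / (g * rho)
h = 24.519 * 1e6 / (9.81 * 1078.3)
h = 2317.9 m


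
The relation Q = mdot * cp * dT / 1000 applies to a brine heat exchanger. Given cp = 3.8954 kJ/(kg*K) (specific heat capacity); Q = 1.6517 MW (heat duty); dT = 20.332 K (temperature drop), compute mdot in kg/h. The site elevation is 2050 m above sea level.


mdot = Q * 1000 / (cp * dT)
mdot = 1.6517 * 1000 / (3.8954 * 20.332)
mdot = 20.85446 kg/s
Convert: 20.85446 kg/s * 3600.0 = 75076 kg/h
mdot = 75076 kg/h


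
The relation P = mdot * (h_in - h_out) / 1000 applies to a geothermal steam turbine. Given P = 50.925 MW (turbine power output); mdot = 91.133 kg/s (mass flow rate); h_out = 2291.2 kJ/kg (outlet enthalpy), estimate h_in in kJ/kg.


h_in = h_out + P * 1000 / mdot
h_in = 2291.2 + 50.925 * 1000 / 91.133
h_in = 2850.0 kJ/kg


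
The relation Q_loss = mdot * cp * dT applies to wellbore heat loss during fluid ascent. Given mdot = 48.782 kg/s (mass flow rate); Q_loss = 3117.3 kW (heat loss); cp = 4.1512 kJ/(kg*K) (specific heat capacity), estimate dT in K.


dT = Q_loss / (mdot * cp)
dT = 3117.3 / (48.782 * 4.1512)
dT = 15.394 K


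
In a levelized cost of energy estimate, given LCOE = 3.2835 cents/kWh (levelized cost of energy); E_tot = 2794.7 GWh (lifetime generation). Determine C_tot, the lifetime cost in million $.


C_tot = LCOE / 100 * E_tot
C_tot = 3.2835 / 100 * 2794.7
C_tot = 91.764 million $


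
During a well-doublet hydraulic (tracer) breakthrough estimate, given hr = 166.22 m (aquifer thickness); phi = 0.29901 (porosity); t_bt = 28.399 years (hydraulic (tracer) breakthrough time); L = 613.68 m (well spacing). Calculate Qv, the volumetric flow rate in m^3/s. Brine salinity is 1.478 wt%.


Qv = pi*hr*phi*L^2 / (3*t_bt*365.25*86400)
Qv = pi*166.22*0.29901*613.68^2 / (3*28.399*365.25*86400)
Qv = 0.021871 m^3/s


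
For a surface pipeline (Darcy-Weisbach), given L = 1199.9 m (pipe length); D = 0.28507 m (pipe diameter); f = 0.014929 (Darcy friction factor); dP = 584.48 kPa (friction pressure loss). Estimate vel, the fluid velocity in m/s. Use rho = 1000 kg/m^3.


vel = sqrt(dP*1000*2*D / (f*L*rho))
vel = sqrt(584.48*1000*2*0.28507 / (0.014929*1199.9*1000))
vel = 4.3131 m/s


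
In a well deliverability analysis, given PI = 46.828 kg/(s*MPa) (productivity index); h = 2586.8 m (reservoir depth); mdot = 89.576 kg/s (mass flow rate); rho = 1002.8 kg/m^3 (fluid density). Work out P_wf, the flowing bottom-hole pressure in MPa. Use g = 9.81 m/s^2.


Step 1: P_i = rho*g*h/1e6 = 1002.8*9.81*2586.8/1e6 = 25.44756 MPa
Step 2: P_wf = P_i - mdot/PI = 25.44756 - 89.576/46.828 = 23.535 MPa
P_wf = 23.535 MPa


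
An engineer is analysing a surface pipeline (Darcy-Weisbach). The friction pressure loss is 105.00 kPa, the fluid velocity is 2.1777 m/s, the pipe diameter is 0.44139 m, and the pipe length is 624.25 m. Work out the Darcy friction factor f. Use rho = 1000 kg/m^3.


f = dP*1000 / ((L/D)*(rho*vel^2/2))
f = 105.00*1000 / ((624.25/0.44139)*(1000*2.1777^2/2))
f = 0.031310


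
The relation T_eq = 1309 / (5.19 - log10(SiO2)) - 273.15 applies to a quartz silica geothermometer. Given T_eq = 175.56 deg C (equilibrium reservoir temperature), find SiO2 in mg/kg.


SiO2 = 10^(5.19 - 1309/(T_eq + 273.15))
SiO2 = 10^(5.19 - 1309/(175.56 + 273.15))
SiO2 = 187.39 mg/kg


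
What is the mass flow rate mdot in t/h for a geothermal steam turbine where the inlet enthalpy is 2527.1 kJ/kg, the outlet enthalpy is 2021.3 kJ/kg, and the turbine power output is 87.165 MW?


mdot = P * 1000 / (h_in - h_out)
mdot = 87.165 * 1000 / (2527.1 - 2021.3)
mdot = 172.3310 kg/s
Convert: 172.3310 kg/s * 3.6 = 620.39 t/h
mdot = 620.39 t/h


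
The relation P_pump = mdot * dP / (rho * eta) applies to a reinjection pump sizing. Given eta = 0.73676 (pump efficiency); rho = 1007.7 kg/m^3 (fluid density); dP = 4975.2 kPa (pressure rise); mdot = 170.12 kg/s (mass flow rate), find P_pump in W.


P_pump = mdot * dP / (rho * eta)
P_pump = 170.12 * 4975.2 / (1007.7 * 0.73676)
P_pump = 1140.010 kW
Convert: 1140.010 kW * 1000.0 = 1.1400e+06 W
P_pump = 1.1400e+06 W


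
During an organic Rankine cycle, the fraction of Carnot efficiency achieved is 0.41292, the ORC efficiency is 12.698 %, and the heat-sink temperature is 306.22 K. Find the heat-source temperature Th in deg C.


Th = Tc / (1 - (eta_orc/100)/f)
Th = 306.22 / (1 - (12.698/100)/0.41292)
Th = 442.2059 K
Convert to deg C: 442.2059 - 273.15 = 169.06 deg C
Th = 169.06 deg C


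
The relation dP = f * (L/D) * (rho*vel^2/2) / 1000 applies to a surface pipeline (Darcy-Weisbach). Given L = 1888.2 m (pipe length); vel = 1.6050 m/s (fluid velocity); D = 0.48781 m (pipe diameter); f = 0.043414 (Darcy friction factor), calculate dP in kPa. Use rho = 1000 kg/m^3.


dP = f * (L/D) * (rho*vel^2/2) / 1000
dP = 0.043414 * (1888.2/0.48781) * (1000*1.6050^2/2) / 1000
dP = 216.44 kPa


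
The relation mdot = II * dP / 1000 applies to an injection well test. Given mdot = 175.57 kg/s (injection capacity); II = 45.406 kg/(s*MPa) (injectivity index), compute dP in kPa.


dP = mdot * 1000 / II
dP = 175.57 * 1000 / 45.406
dP = 3866.7 kPa


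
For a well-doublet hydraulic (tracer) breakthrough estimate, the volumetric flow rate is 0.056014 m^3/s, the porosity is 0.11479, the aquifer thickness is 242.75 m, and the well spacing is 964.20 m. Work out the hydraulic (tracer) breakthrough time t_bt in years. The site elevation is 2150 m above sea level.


t_bt = pi * hr * phi * L^2 / (3 * Qv) / (365.25*86400)
t_bt = pi * 242.75 * 0.11479 * 964.20^2 / (3 * 0.056014) / (365.25*86400)
t_bt = 15.347 years


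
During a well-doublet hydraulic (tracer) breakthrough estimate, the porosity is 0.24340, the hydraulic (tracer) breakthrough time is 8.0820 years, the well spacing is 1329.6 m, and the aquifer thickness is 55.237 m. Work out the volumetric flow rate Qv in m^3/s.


Qv = pi*hr*phi*L^2 / (3*t_bt*365.25*86400)
Qv = pi*55.237*0.24340*1329.6^2 / (3*8.0820*365.25*86400)
Qv = 0.097588 m^3/s


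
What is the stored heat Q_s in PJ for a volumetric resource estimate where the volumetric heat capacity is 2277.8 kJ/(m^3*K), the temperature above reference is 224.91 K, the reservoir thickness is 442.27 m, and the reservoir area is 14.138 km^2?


Step 1: Vr = A*1e6*hr = 14.138*1e6*442.27 = 6.252813e+09 m^3
Step 2: Q_s = Vr*rhoc*dT/1e12 = 6.252813e+09*2277.8*224.91/1e12 = 3203.3 PJ
Q_s = 3203.3 PJ


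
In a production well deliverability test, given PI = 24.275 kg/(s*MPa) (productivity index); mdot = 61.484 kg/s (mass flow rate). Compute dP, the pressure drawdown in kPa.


dP = mdot * 1000 / PI
dP = 61.484 * 1000 / 24.275
dP = 2532.8 kPa


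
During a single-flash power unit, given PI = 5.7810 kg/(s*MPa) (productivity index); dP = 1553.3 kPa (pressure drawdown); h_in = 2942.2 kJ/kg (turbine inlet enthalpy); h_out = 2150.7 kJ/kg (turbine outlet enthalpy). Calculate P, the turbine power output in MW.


Step 1: mdot = PI * dP / 1000 = 5.781 * 1553.3 / 1000 = 8.979627 kg/s
Step 2: P = mdot*(h_in - h_out)/1000 = 8.979627*(2942.2 - 2150.7)/1000 = 7.1074 MW
P = 7.1074 MW


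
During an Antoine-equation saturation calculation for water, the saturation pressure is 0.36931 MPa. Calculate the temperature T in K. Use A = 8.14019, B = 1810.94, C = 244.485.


T = B / (A - log10(P_sat * 760 / 0.101325)) - C
T = 1810.94 / (8.14019 - log10(0.36931 * 760 / 0.101325)) - 244.485
T = 141.0099 deg C
Convert to K: 141.0099 + 273.15 = 414.16 K
T = 414.16 K


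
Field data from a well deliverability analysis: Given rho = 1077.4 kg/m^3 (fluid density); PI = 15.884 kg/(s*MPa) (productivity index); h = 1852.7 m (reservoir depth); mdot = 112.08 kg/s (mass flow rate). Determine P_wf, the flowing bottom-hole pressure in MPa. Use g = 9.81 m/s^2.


Step 1: P_i = rho*g*h/1e6 = 1077.4*9.81*1852.7/1e6 = 19.58173 MPa
Step 2: P_wf = P_i - mdot/PI = 19.58173 - 112.08/15.884 = 12.526 MPa
P_wf = 12.526 MPa


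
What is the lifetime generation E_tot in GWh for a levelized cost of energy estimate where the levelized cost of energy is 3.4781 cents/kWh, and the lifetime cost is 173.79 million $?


E_tot = C_tot / LCOE * 100
E_tot = 173.79 / 3.4781 * 100
E_tot = 4996.7 GWh


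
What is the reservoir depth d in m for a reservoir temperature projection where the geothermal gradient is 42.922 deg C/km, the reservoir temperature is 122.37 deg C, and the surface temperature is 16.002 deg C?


d = (T_res - T_surf) / grad * 1000
d = (122.37 - 16.002) / 42.922 * 1000
d = 2478.2 m


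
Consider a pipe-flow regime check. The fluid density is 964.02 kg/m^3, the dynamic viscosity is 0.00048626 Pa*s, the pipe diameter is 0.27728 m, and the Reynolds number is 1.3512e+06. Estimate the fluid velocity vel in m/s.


vel = Re * mu / (rho * D)
vel = 1.3512e+06 * 0.00048626 / (964.02 * 0.27728)
vel = 2.4580 m/s


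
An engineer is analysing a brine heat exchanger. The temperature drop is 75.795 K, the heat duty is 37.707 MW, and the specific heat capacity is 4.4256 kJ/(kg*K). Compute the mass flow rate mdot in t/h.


mdot = Q * 1000 / (cp * dT)
mdot = 37.707 * 1000 / (4.4256 * 75.795)
mdot = 112.4111 kg/s
Convert: 112.4111 kg/s * 3.6 = 404.68 t/h
mdot = 404.68 t/h


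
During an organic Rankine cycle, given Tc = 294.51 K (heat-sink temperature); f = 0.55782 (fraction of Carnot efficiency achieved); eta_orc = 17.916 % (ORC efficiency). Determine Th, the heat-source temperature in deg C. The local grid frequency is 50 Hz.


Th = Tc / (1 - (eta_orc/100)/f)
Th = 294.51 / (1 - (17.916/100)/0.55782)
Th = 433.8551 K
Convert to deg C: 433.8551 - 273.15 = 160.71 deg C
Th = 160.71 deg C


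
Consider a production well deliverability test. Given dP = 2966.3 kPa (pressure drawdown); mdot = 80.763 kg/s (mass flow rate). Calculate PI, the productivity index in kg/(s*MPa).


PI = mdot * 1000 / dP
PI = 80.763 * 1000 / 2966.3
PI = 27.227 kg/(s*MPa)


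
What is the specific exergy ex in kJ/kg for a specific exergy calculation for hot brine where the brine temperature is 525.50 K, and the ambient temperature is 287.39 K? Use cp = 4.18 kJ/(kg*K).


ex = cp * ((T_b - T_0) - T_0 * ln(T_b/T_0))
ex = 4.18 * ((525.50 - 287.39) - 287.39 * ln(525.50/287.39))
ex = 270.31 kJ/kg


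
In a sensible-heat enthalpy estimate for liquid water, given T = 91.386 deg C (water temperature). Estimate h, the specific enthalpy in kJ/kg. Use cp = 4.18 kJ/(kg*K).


h = cp * T
h = 4.18 * 91.386
h = 381.99 kJ/kg


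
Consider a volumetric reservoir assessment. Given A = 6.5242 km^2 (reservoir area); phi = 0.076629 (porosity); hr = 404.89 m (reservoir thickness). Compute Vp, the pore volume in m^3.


Vp = A * 1e6 * hr * phi
Vp = 6.5242 * 1e6 * 404.89 * 0.076629
Vp = 2.0242e+08 m^3


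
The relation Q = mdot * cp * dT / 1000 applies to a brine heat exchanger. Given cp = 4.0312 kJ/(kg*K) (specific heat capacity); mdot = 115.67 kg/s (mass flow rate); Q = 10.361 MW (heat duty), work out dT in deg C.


dT = Q * 1000 / (mdot * cp)
dT = 10.361 * 1000 / (115.67 * 4.0312)
dT = 22.22013 K
Convert (temperature difference, 1 K = 1 deg C): 22.22013 K = 22.22013 deg C
dT = 22.220 deg C


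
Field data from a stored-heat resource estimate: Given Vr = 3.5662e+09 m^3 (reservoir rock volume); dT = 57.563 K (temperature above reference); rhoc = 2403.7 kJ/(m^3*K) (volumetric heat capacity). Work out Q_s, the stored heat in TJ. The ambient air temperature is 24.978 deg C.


Q_s = Vr * rhoc * dT / 1e12
Q_s = 3.5662e+09 * 2403.7 * 57.563 / 1e12
Q_s = 493.4343 PJ
Convert: 493.4343 PJ * 1000.0 = 4.9343e+05 TJ
Q_s = 4.9343e+05 TJ


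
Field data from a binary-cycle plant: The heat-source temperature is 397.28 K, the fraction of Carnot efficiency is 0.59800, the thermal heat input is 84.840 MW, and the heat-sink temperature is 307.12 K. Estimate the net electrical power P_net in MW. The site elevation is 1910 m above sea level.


Step 1: eta = (1 - Tc/Th)*f = (1 - 307.12/397.28)*0.598 = 0.1357120
Step 2: P_net = eta * Q_in = 0.1357120 * 84.84 = 11.514 MW
P_net = 11.514 MW


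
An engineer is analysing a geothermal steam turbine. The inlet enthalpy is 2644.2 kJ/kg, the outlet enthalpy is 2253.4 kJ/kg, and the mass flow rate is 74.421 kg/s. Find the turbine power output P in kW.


P = mdot * (h_in - h_out) / 1000
P = 74.421 * (2644.2 - 2253.4) / 1000
P = 29.08373 MW
Convert: 29.08373 MW * 1000.0 = 29084 kW
P = 29084 kW


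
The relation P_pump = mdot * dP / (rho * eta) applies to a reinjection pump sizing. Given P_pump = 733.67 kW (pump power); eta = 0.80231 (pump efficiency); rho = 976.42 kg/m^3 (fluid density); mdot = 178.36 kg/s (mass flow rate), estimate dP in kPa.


dP = P_pump * rho * eta / mdot
dP = 733.67 * 976.42 * 0.80231 / 178.36
dP = 3222.4 kPa


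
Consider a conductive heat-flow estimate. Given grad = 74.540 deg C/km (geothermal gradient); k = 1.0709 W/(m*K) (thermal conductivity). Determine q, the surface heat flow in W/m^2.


q = k * grad / 1000
q = 1.0709 * 74.540 / 1000
q = 0.079825 W/m^2


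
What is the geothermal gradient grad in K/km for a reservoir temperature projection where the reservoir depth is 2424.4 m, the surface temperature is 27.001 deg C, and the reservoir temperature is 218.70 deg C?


grad = (T_res - T_surf) / d * 1000
grad = (218.70 - 27.001) / 2424.4 * 1000
grad = 79.07070 deg C/km
Convert: 79.07070 deg C/km * 1.0 = 79.071 K/km
grad = 79.071 K/km


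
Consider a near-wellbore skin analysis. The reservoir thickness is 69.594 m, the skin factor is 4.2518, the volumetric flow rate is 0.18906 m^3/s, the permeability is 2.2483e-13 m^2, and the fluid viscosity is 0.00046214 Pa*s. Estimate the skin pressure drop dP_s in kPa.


dP_s = S * q * mu / (2*pi*k*hr) / 1000
dP_s = 4.2518 * 0.18906 * 0.00046214 / (2*pi*2.2483e-13*69.594) / 1000
dP_s = 3778.7 kPa


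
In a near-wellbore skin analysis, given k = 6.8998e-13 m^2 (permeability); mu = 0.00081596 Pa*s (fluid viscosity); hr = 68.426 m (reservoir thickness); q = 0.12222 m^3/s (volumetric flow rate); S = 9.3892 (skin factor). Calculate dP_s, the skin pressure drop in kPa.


dP_s = S * q * mu / (2*pi*k*hr) / 1000
dP_s = 9.3892 * 0.12222 * 0.00081596 / (2*pi*6.8998e-13*68.426) / 1000
dP_s = 3156.5 kPa


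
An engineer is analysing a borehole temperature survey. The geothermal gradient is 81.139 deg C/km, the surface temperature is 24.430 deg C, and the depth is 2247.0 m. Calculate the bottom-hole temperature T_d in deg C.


T_d = T_surf + grad * d / 1000
T_d = 24.430 + 81.139 * 2247.0 / 1000
T_d = 206.75 deg C


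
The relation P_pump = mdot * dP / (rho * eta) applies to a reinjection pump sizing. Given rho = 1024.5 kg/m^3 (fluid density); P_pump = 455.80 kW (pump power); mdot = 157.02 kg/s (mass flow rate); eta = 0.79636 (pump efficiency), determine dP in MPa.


dP = P_pump * rho * eta / mdot
dP = 455.80 * 1024.5 * 0.79636 / 157.02
dP = 2368.322 kPa
Convert: 2368.322 kPa * 0.001 = 2.3683 MPa
dP = 2.3683 MPa


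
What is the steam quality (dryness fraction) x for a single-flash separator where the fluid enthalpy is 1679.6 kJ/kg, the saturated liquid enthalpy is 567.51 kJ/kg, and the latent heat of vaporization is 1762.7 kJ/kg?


x = (h - hf) / hfg
x = (1679.6 - 567.51) / 1762.7
x = 0.63090


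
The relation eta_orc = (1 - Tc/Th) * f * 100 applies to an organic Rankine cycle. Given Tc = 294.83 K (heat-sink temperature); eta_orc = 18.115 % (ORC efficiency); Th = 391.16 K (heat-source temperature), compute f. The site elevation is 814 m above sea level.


f = (eta_orc/100) / (1 - Tc/Th)
f = (18.115/100) / (1 - 294.83/391.16)
f = 0.73558


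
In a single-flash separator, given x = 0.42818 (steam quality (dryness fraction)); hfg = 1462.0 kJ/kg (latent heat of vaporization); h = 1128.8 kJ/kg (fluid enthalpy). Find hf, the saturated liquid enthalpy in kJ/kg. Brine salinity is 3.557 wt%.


hf = h - x * hfg
hf = 1128.8 - 0.42818 * 1462.0
hf = 502.80 kJ/kg


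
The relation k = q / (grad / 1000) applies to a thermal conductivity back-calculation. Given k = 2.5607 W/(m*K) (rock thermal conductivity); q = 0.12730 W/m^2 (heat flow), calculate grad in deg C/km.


grad = q / k * 1000
grad = 0.12730 / 2.5607 * 1000
grad = 49.713 deg C/km


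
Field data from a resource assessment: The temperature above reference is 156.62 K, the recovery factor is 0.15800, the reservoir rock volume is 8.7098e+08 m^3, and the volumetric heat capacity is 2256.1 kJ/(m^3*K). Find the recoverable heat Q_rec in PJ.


Step 1: Q_s = Vr*rhoc*dT/1e12 = 8.7098e+08*2256.1*156.62/1e12 = 307.7611 PJ
Step 2: Q_rec = Q_s * RF = 307.7611 * 0.158 = 48.626 PJ
Q_rec = 48.626 PJ


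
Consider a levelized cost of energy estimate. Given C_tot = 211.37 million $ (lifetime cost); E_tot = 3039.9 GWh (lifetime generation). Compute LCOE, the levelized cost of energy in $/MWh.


LCOE = C_tot / E_tot * 100
LCOE = 211.37 / 3039.9 * 100
LCOE = 6.953189 cents/kWh
Convert: 6.953189 cents/kWh * 10.0 = 69.532 $/MWh
LCOE = 69.532 $/MWh


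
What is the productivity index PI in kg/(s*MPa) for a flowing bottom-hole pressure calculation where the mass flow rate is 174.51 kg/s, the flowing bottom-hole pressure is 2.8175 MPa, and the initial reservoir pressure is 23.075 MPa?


PI = mdot / (P_i - P_wf)
PI = 174.51 / (23.075 - 2.8175)
PI = 8.6146 kg/(s*MPa)


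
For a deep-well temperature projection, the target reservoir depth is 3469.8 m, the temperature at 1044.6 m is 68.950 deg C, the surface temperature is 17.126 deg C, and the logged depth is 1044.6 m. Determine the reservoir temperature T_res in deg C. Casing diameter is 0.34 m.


Step 1: grad = (T_d1 - T_surf)/d1 * 1000 = (68.95 - 17.126)/1044.6 * 1000 = 49.61133 deg C/km
Step 2: T_res = T_surf + grad*d2/1000 = 17.126 + 49.61133*3469.8/1000 = 189.27 deg C
T_res = 189.27 deg C


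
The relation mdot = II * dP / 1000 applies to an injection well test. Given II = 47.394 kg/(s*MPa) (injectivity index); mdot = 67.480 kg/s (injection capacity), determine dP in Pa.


dP = mdot * 1000 / II
dP = 67.480 * 1000 / 47.394
dP = 1423.809 kPa
Convert: 1423.809 kPa * 1000.0 = 1.4238e+06 Pa
dP = 1.4238e+06 Pa


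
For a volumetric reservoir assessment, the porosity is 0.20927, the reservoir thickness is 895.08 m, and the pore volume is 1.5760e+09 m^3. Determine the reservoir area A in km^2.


A = Vp / (1e6 * hr * phi)
A = 1.5760e+09 / (1e6 * 895.08 * 0.20927)
A = 8.4137 km^2


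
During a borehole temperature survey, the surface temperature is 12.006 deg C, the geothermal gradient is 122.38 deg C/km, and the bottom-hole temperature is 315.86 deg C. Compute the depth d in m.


d = (T_d - T_surf) / grad * 1000
d = (315.86 - 12.006) / 122.38 * 1000
d = 2482.9 m


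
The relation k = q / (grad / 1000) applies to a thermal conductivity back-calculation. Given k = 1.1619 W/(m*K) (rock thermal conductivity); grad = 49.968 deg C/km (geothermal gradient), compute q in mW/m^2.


q = k * grad / 1000
q = 1.1619 * 49.968 / 1000
q = 0.05805782 W/m^2
Convert: 0.05805782 W/m^2 * 1000.0 = 58.058 mW/m^2
q = 58.058 mW/m^2


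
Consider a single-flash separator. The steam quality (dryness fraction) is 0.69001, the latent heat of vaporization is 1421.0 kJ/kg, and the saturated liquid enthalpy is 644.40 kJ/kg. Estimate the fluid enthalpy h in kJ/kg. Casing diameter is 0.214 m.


h = hf + x * hfg
h = 644.40 + 0.69001 * 1421.0
h = 1624.9 kJ/kg


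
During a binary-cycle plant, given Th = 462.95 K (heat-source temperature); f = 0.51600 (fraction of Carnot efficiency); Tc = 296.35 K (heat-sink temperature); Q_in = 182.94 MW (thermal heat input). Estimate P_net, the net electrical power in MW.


Step 1: eta = (1 - Tc/Th)*f = (1 - 296.35/462.95)*0.516 = 0.1856909
Step 2: P_net = eta * Q_in = 0.1856909 * 182.94 = 33.970 MW
P_net = 33.970 MW


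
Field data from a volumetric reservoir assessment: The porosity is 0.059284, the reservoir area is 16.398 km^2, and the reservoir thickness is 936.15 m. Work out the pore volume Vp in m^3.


Vp = A * 1e6 * hr * phi
Vp = 16.398 * 1e6 * 936.15 * 0.059284
Vp = 9.1007e+08 m^3


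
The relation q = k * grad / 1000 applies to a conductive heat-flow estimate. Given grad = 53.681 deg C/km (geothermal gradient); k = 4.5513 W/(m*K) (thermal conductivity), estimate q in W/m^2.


q = k * grad / 1000
q = 4.5513 * 53.681 / 1000
q = 0.24432 W/m^2


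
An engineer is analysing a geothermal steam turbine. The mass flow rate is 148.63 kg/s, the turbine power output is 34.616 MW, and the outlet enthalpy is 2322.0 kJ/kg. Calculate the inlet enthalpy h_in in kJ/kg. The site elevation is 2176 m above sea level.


h_in = h_out + P * 1000 / mdot
h_in = 2322.0 + 34.616 * 1000 / 148.63
h_in = 2554.9 kJ/kg


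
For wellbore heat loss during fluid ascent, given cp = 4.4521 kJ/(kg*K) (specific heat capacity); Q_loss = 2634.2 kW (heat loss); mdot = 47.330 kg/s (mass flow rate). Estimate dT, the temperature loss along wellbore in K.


dT = Q_loss / (mdot * cp)
dT = 2634.2 / (47.330 * 4.4521)
dT = 12.501 K


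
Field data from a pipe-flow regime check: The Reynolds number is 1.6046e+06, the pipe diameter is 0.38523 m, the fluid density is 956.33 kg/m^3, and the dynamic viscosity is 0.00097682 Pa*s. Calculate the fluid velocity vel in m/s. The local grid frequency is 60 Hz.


vel = Re * mu / (rho * D)
vel = 1.6046e+06 * 0.00097682 / (956.33 * 0.38523)
vel = 4.2545 m/s


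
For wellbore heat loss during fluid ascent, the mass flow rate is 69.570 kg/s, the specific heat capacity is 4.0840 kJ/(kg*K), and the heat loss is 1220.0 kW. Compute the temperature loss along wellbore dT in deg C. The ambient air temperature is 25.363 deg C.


dT = Q_loss / (mdot * cp)
dT = 1220.0 / (69.570 * 4.0840)
dT = 4.293902 K
Convert (temperature difference, 1 K = 1 deg C): 4.293902 K = 4.293902 deg C
dT = 4.2939 deg C
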